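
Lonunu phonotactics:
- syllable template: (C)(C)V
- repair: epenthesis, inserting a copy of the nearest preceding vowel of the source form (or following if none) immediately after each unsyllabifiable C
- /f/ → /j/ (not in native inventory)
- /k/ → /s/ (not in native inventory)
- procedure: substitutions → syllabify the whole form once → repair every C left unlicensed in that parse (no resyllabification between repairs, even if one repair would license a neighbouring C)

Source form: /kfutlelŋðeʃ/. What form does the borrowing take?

sjutleleŋðeʃe

Substitution: /k/ → /s/, /f/ → /j/, giving /sjutlelŋðeʃ/.
The consonants /l/, /ʃ/ cannot be parsed into a legal (C)(C)V syllable (no codas are permitted; onsets may contain at most 2 consonants).
Inserting the epenthetic vowel yields /l/ → /le/, /ʃ/ → /ʃe/.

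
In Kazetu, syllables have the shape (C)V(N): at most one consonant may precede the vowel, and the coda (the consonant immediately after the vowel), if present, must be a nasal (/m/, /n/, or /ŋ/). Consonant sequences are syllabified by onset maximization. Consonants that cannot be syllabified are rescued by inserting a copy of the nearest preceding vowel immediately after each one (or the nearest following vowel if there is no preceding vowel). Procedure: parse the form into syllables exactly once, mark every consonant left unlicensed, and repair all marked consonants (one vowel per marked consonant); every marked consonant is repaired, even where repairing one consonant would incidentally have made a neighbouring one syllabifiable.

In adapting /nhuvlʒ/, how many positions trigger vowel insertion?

4

The unsyllabifiable consonants are /n/, /v/, /l/, /ʒ/; each receives one epenthetic vowel.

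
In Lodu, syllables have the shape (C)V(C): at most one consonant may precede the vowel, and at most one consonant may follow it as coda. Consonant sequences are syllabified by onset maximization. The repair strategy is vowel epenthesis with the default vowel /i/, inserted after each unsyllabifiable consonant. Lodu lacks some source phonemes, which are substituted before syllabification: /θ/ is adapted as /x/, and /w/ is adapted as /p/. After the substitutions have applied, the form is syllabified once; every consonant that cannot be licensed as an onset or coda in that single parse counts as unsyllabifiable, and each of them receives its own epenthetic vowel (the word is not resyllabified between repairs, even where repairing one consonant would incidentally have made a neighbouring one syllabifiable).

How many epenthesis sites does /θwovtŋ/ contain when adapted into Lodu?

After substitution the input is /xpovtŋ/.
The unsyllabifiable consonants are /x/, /t/, /ŋ/; each receives one epenthetic vowel.

3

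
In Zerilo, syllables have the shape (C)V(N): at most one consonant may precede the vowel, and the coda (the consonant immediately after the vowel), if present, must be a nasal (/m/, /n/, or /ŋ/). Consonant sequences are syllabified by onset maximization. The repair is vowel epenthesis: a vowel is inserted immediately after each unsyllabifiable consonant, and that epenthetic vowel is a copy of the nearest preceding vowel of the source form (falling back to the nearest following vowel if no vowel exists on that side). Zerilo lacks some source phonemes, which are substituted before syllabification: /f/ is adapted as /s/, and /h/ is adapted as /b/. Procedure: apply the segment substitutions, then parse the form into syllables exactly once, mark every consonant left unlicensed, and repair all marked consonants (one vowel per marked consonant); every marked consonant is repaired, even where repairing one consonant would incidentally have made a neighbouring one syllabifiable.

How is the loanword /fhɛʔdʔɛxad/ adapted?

Substitution: /f/ → /s/, /h/ → /b/, giving /sbɛʔdʔɛxad/.
Syllabifying with onset maximization leaves /s/, /ʔ/, /d/, /d/ stranded (only a nasal (/m/, /n/, or /ŋ/) is licensed in coda position; onsets are limited to one consonant).
Inserting the epenthetic vowel yields /s/ → /sɛ/, /ʔ/ → /ʔɛ/, /d/ → /dɛ/, /d/ → /da/.

sɛbɛʔɛdɛʔɛxada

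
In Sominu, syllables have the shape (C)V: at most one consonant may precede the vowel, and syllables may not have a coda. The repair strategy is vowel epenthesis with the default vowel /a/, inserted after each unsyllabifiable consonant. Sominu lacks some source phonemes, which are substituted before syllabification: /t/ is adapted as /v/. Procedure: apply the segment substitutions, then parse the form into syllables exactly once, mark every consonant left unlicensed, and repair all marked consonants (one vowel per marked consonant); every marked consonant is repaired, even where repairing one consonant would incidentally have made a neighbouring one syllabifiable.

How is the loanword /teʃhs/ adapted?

veʃahasa

Substitution: /t/ → /v/, giving /veʃhs/.
The consonants /ʃ/, /h/, /s/ cannot be parsed into a legal (C)V syllable (no codas are permitted; onsets are limited to one consonant).
Inserting the epenthetic vowel yields /ʃ/ → /ʃa/, /h/ → /ha/, /s/ → /sa/.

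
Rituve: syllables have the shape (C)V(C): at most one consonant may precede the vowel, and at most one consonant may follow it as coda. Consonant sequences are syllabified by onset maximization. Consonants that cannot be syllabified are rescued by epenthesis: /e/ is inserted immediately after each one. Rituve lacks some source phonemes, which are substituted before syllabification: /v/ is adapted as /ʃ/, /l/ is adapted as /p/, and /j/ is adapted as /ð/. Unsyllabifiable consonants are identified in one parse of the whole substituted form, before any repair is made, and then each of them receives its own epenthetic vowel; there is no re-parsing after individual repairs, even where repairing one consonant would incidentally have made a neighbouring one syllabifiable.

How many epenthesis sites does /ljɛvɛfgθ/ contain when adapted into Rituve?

After substitution the input is /pðɛʃɛfgθ/.
The unsyllabifiable consonants are /p/, /g/, /θ/; each receives one epenthetic vowel.

3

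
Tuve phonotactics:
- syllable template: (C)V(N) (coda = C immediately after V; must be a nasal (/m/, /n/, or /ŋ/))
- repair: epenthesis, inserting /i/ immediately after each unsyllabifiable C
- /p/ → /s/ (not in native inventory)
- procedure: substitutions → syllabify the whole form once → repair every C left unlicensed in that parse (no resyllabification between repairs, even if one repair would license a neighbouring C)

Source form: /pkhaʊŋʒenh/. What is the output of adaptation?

sikihaʊŋʒenhi

Substitution: /p/ → /s/, giving /skhaʊŋʒenh/.
The consonants /s/, /k/, /h/ cannot be parsed into a legal (C)V(N) syllable (only a nasal (/m/, /n/, or /ŋ/) is licensed in coda position; onsets are limited to one consonant).
Epenthesis after each stranded consonant: /s/ → /si/, /k/ → /ki/, /h/ → /hi/.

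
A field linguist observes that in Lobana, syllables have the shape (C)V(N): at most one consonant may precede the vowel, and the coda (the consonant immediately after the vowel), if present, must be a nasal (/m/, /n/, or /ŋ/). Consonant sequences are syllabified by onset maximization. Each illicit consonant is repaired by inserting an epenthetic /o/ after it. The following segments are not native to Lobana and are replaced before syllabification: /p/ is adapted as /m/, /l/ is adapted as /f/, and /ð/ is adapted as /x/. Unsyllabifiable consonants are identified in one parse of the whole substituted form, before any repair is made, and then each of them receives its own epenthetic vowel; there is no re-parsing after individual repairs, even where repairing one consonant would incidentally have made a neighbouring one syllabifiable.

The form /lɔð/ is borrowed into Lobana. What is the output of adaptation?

Substitution: /l/ → /f/, /ð/ → /x/, giving /fɔx/.
Syllabifying with onset maximization leaves /x/ stranded (only a nasal (/m/, /n/, or /ŋ/) is licensed in coda position; onsets are limited to one consonant).
Epenthesis after each stranded consonant: /x/ → /xo/.

fɔxo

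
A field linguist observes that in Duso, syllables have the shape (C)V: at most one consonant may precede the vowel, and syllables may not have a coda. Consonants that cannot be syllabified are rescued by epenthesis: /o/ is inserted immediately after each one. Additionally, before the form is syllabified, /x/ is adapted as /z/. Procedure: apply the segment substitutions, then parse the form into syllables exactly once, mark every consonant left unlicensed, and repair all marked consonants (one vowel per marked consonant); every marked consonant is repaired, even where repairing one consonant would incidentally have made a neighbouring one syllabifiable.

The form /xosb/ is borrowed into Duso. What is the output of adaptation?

Substitution: /x/ → /z/, giving /zosb/.
The consonants /s/, /b/ cannot be parsed into a legal (C)V syllable (no codas are permitted; onsets are limited to one consonant).
Each unlicensed consonant becomes the onset of a new syllable: /s/ → /so/, /b/ → /bo/.

zosobo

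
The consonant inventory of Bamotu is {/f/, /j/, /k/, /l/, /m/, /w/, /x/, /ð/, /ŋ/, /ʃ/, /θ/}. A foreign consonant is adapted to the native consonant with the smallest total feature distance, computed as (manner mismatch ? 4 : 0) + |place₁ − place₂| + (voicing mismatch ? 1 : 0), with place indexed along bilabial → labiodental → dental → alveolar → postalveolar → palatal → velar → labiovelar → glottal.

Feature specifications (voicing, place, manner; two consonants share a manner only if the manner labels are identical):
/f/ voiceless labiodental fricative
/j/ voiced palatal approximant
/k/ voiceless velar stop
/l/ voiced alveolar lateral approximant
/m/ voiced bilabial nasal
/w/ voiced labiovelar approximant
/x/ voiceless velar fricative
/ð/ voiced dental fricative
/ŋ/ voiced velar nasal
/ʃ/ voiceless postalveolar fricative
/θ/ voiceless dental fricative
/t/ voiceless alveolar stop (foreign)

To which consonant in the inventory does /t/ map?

k

/k/ is closest: same manner (stop), place distance 3 (alveolar→velar), same voicing; total 3. Next closest is /l/ at distance 5.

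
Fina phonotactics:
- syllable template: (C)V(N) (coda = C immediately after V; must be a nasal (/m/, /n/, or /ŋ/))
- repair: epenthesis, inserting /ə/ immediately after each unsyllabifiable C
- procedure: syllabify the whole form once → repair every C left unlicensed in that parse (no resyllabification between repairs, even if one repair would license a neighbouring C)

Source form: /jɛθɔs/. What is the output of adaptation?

Syllabifying with onset maximization leaves /s/ stranded (only a nasal (/m/, /n/, or /ŋ/) is licensed in coda position; onsets are limited to one consonant).
Epenthesis after each stranded consonant: /s/ → /sə/.

jɛθɔsə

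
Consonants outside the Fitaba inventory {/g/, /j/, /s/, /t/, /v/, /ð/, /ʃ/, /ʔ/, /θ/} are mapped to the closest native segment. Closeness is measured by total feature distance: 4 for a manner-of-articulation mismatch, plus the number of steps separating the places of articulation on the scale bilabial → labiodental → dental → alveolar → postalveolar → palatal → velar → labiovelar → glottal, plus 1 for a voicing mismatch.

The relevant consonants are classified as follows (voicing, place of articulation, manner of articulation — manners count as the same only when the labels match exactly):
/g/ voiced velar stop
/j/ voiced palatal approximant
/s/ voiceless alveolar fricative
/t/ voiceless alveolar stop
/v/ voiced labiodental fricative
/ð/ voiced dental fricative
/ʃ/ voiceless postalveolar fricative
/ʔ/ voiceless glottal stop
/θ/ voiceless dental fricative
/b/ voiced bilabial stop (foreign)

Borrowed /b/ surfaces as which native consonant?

/t/ is closest: same manner (stop), place distance 3 (bilabial→alveolar), voicing differs (+1); total 4. Next closest is /v/ at distance 5.

t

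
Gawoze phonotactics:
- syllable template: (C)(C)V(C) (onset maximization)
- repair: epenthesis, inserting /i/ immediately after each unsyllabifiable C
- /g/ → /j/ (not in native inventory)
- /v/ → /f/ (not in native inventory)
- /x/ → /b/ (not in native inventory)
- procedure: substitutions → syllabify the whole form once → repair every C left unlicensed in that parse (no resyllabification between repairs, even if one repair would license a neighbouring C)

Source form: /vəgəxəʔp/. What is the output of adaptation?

fəjəbəʔpi

Substitution: /v/ → /f/, /g/ → /j/, /x/ → /b/, giving /fəjəbəʔp/.
Syllabifying with onset maximization leaves /p/ stranded (at most one coda consonant is licensed; onsets may contain at most 2 consonants).
Inserting the epenthetic vowel yields /p/ → /pi/.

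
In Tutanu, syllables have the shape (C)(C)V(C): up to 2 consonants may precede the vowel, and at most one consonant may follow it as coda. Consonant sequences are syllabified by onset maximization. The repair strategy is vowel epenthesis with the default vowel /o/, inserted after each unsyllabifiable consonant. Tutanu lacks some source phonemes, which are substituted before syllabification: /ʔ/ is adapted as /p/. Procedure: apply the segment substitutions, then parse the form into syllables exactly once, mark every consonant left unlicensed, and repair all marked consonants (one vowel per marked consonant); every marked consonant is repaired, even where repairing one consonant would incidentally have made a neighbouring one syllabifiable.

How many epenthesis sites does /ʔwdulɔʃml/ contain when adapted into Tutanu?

3

After substitution the input is /pwdulɔʃml/.
The unsyllabifiable consonants are /p/, /m/, /l/; each receives one epenthetic vowel.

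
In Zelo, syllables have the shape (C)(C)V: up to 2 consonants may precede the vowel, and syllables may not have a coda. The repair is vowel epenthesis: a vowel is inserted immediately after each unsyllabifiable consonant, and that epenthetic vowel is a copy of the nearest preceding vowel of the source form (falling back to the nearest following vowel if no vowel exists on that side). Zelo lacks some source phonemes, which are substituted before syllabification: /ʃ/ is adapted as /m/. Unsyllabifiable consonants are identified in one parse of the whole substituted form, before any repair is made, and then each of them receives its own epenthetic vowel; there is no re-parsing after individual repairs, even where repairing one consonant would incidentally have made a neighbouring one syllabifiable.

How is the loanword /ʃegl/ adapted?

Substitution: /ʃ/ → /m/, giving /megl/.
Syllabifying with onset maximization leaves /g/, /l/ stranded (no codas are permitted; onsets may contain at most 2 consonants).
Epenthesis after each stranded consonant: /g/ → /ge/, /l/ → /le/.

megele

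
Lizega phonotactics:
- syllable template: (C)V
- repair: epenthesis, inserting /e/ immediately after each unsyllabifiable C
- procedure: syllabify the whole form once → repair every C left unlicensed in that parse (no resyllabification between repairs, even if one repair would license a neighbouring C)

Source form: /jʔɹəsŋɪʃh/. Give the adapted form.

jeʔeɹəseŋɪʃehe

Under (C)V, the unsyllabifiable consonants are /j/, /ʔ/, /s/, /ʃ/, /h/ (no codas are permitted; onsets are limited to one consonant).
Each unlicensed consonant becomes the onset of a new syllable: /j/ → /je/, /ʔ/ → /ʔe/, /s/ → /se/, /ʃ/ → /ʃe/, /h/ → /he/.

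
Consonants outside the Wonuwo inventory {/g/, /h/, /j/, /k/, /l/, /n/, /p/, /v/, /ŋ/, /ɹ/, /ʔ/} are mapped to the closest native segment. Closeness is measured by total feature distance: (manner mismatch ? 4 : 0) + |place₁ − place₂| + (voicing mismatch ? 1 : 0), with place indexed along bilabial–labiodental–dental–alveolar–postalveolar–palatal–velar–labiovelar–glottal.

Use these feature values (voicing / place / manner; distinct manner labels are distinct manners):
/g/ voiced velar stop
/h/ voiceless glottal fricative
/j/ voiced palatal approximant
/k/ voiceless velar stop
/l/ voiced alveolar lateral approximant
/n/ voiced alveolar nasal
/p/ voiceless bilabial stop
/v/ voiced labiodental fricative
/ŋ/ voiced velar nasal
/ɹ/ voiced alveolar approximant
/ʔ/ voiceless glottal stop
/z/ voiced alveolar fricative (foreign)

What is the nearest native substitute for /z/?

v

/v/ is closest: same manner (fricative), place distance 2 (alveolar→labiodental), same voicing; total 2. Next closest is /l/ at distance 4.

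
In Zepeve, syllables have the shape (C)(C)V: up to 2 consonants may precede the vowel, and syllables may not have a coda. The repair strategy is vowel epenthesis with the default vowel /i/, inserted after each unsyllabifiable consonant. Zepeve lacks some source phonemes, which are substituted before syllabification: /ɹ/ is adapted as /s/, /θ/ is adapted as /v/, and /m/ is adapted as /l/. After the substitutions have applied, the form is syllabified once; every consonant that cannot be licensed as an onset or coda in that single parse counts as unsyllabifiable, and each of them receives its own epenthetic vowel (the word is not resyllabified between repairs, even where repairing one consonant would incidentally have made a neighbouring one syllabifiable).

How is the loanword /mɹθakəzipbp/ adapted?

lisvakəzipibipi

Substitution: /m/ → /l/, /ɹ/ → /s/, /θ/ → /v/, giving /lsvakəzipbp/.
Under (C)(C)V, the unsyllabifiable consonants are /l/, /p/, /b/, /p/ (no codas are permitted; onsets may contain at most 2 consonants).
Inserting the epenthetic vowel yields /l/ → /li/, /p/ → /pi/, /b/ → /bi/, /p/ → /pi/.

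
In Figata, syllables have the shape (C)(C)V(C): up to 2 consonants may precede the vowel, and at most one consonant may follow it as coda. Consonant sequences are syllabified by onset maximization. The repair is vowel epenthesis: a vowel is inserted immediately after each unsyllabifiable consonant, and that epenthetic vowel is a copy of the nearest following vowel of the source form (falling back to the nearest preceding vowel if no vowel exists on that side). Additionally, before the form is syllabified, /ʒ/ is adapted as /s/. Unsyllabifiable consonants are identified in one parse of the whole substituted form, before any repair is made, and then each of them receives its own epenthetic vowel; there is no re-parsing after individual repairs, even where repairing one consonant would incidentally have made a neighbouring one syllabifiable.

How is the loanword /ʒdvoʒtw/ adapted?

Substitution: /ʒ/ → /s/, giving /sdvostw/.
Under (C)(C)V(C), the unsyllabifiable consonants are /s/, /t/, /w/ (at most one coda consonant is licensed; onsets may contain at most 2 consonants).
Epenthesis after each stranded consonant: /s/ → /so/, /t/ → /to/, /w/ → /wo/.

sodvostowo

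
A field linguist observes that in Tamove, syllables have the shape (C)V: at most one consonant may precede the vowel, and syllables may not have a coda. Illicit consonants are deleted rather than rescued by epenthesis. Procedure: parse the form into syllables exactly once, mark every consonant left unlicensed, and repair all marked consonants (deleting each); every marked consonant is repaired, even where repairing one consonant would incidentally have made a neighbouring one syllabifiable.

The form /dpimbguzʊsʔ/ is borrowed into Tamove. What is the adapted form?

Under (C)V, the unsyllabifiable consonants are /d/, /m/, /b/, /s/, /ʔ/ (no codas are permitted; onsets are limited to one consonant).
Deletion applies to /d/, /m/, /b/, /s/, /ʔ/.

piguzʊ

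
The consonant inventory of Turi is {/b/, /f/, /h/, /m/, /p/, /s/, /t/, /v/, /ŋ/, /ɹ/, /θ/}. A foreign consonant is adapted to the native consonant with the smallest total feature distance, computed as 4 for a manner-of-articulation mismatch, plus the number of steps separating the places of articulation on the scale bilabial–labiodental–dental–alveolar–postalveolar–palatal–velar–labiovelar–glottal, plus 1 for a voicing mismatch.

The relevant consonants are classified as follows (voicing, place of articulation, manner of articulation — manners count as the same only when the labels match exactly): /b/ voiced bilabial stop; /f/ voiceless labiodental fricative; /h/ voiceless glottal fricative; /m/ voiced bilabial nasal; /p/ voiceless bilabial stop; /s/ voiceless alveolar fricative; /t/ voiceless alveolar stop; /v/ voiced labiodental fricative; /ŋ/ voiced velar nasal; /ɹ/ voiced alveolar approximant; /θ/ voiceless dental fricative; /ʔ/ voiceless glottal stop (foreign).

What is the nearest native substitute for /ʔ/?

h

/h/ is closest: manner differs (stop→fricative, +4), place distance 0 (glottal→glottal), same voicing; total 4. Next closest is /t/ at distance 5.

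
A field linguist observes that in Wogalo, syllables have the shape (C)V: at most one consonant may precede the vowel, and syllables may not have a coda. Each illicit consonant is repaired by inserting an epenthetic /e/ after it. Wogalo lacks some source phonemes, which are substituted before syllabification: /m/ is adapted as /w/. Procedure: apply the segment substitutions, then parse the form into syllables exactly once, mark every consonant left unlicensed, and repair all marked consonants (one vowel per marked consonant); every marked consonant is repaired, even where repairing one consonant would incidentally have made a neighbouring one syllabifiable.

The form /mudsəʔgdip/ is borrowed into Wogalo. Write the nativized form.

wudesəʔegedipe

Substitution: /m/ → /w/, giving /wudsəʔgdip/.
Syllabifying with onset maximization leaves /d/, /ʔ/, /g/, /p/ stranded (no codas are permitted; onsets are limited to one consonant).
Inserting the epenthetic vowel yields /d/ → /de/, /ʔ/ → /ʔe/, /g/ → /ge/, /p/ → /pe/.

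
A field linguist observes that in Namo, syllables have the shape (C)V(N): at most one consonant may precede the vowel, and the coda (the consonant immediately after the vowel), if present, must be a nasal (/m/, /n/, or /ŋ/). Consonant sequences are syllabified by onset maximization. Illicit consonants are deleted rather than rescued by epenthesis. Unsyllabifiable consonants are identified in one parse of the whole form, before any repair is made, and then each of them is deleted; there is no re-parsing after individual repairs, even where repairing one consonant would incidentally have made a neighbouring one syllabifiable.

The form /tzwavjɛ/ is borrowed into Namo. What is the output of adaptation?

Syllabifying with onset maximization leaves /t/, /z/, /v/ stranded (only a nasal (/m/, /n/, or /ŋ/) is licensed in coda position; onsets are limited to one consonant).
Deletion applies to /t/, /z/, /v/.

wajɛ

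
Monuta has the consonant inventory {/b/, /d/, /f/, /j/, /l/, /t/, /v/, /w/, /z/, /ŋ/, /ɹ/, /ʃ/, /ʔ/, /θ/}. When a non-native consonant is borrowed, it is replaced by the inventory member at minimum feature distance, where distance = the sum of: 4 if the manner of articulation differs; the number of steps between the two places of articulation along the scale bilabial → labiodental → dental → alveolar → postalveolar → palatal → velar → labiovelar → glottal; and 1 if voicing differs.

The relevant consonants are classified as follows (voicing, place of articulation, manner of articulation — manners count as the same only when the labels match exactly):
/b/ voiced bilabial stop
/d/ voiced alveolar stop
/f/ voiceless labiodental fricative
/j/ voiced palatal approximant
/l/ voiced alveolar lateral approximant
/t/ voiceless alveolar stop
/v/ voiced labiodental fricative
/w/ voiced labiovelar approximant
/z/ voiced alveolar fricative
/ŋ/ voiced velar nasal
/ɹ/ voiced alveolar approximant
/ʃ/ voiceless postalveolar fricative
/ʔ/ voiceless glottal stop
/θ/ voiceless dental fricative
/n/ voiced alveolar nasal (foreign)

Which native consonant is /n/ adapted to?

ŋ

/ŋ/ is closest: same manner (nasal), place distance 3 (alveolar→velar), same voicing; total 3. Next closest is /d/ at distance 4.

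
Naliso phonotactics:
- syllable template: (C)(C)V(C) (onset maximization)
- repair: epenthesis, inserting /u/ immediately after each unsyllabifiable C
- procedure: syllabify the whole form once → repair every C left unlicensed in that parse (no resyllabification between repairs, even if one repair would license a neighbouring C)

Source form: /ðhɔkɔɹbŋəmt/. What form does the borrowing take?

ðhɔkɔɹbŋəmtu

The consonants /t/ cannot be parsed into a legal (C)(C)V(C) syllable (at most one coda consonant is licensed; onsets may contain at most 2 consonants).
Inserting the epenthetic vowel yields /t/ → /tu/.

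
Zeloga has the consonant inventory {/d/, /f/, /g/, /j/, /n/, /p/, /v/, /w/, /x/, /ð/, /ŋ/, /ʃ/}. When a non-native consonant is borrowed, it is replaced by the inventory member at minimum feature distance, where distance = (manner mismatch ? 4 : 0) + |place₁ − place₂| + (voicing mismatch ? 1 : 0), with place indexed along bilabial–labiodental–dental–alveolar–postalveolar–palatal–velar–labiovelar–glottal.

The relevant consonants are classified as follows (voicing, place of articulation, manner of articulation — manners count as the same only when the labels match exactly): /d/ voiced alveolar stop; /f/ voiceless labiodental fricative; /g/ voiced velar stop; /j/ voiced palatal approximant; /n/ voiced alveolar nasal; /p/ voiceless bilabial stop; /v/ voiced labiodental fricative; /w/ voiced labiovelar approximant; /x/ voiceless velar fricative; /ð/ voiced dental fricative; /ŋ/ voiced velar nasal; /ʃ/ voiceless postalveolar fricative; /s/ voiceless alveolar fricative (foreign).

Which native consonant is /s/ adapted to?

/ʃ/ is closest: same manner (fricative), place distance 1 (alveolar→postalveolar), same voicing; total 1. Next closest is /f/ at distance 2.

ʃ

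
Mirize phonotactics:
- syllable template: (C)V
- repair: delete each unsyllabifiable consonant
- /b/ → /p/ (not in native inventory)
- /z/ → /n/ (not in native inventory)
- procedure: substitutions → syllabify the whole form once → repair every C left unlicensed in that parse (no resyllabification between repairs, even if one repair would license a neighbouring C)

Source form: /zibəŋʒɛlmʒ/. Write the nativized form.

nipəʒɛ

Substitution: /z/ → /n/, /b/ → /p/, giving /nipəŋʒɛlmʒ/.
Under (C)V, the unsyllabifiable consonants are /ŋ/, /l/, /m/, /ʒ/ (no codas are permitted; onsets are limited to one consonant).
Deletion applies to /ŋ/, /l/, /m/, /ʒ/.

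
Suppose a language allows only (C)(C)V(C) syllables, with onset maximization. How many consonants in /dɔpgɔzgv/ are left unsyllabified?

2

Syllabifying with onset maximization leaves /g/, /v/ stranded (at most one coda consonant is licensed; onsets may contain at most 2 consonants).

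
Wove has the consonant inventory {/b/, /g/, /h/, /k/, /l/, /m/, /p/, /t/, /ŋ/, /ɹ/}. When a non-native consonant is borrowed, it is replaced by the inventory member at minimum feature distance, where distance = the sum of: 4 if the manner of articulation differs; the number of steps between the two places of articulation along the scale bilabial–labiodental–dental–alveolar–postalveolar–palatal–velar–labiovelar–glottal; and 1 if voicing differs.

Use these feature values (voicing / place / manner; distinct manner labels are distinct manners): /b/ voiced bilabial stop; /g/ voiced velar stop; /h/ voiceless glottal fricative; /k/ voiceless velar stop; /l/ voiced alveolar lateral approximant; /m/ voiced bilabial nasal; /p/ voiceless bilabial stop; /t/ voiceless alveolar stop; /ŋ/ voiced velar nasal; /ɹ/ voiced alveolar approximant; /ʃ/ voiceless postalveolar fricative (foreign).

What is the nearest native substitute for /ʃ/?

/h/ is closest: same manner (fricative), place distance 4 (postalveolar→glottal), same voicing; total 4. Next closest is /t/ at distance 5.

h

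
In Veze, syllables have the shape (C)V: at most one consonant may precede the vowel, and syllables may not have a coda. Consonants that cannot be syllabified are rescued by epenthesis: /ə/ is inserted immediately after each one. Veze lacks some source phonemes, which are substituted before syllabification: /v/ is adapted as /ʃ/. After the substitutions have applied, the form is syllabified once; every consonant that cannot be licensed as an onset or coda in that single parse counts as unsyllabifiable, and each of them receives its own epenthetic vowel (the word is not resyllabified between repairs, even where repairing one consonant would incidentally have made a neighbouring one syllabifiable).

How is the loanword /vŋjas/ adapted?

ʃəŋəjasə

Substitution: /v/ → /ʃ/, giving /ʃŋjas/.
Syllabifying with onset maximization leaves /ʃ/, /ŋ/, /s/ stranded (no codas are permitted; onsets are limited to one consonant).
Epenthesis after each stranded consonant: /ʃ/ → /ʃə/, /ŋ/ → /ŋə/, /s/ → /sə/.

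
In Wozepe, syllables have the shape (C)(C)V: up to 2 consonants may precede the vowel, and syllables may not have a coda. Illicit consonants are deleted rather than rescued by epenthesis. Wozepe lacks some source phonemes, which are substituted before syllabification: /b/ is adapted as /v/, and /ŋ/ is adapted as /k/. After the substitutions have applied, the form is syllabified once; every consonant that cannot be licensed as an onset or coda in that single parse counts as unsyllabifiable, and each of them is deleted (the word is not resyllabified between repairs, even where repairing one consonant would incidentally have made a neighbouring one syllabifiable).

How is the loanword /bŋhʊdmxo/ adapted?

khʊmxo

Substitution: /b/ → /v/, /ŋ/ → /k/, giving /vkhʊdmxo/.
Under (C)(C)V, the unsyllabifiable consonants are /v/, /d/ (no codas are permitted; onsets may contain at most 2 consonants).
Deleting the stranded consonants removes /v/, /d/.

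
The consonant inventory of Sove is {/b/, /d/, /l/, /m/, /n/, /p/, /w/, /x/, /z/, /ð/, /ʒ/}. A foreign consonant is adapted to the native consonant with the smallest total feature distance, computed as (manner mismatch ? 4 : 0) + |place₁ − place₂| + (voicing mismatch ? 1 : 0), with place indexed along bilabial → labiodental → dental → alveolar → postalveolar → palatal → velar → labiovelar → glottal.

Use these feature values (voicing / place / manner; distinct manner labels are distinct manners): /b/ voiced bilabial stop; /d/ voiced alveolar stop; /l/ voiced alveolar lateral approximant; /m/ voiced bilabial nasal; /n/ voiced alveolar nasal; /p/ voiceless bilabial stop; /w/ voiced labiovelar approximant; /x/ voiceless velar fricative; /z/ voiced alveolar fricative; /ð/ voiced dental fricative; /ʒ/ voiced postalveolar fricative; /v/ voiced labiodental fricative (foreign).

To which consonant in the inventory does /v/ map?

ð

/ð/ is closest: same manner (fricative), place distance 1 (labiodental→dental), same voicing; total 1. Next closest is /z/ at distance 2.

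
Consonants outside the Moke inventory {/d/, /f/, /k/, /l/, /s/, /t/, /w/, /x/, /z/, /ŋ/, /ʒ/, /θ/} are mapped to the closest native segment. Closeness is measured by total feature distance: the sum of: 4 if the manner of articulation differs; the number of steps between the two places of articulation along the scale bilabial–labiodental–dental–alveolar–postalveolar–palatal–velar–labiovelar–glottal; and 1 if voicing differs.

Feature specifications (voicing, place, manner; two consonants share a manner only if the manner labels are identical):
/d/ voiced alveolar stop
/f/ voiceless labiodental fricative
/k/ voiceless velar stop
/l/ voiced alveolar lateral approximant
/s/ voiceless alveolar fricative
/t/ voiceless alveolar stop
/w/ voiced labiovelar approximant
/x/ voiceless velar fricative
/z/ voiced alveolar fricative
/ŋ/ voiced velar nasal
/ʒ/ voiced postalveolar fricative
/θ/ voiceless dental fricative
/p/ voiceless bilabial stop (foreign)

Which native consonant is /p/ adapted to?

t

/t/ is closest: same manner (stop), place distance 3 (bilabial→alveolar), same voicing; total 3. Next closest is /d/ at distance 4.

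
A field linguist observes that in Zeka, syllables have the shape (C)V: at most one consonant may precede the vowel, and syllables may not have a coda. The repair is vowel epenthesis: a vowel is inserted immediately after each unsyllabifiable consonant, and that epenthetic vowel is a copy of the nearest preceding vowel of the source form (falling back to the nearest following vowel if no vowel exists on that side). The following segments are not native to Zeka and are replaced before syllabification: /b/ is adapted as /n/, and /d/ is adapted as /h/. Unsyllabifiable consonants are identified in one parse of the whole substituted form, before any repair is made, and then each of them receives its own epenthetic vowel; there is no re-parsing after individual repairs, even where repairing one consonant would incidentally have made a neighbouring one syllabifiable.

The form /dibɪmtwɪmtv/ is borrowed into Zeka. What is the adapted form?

hinɪmɪtɪwɪmɪtɪvɪ

Substitution: /d/ → /h/, /b/ → /n/, giving /hinɪmtwɪmtv/.
The consonants /m/, /t/, /m/, /t/, /v/ cannot be parsed into a legal (C)V syllable (no codas are permitted; onsets are limited to one consonant).
Inserting the epenthetic vowel yields /m/ → /mɪ/, /t/ → /tɪ/, /m/ → /mɪ/, /t/ → /tɪ/, /v/ → /vɪ/.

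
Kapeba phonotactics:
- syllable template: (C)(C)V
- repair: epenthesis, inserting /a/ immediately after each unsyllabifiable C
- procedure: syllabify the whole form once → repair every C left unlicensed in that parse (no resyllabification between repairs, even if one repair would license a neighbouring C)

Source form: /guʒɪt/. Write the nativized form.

Syllabifying with onset maximization leaves /t/ stranded (no codas are permitted; onsets may contain at most 2 consonants).
Inserting the epenthetic vowel yields /t/ → /ta/.

guʒɪta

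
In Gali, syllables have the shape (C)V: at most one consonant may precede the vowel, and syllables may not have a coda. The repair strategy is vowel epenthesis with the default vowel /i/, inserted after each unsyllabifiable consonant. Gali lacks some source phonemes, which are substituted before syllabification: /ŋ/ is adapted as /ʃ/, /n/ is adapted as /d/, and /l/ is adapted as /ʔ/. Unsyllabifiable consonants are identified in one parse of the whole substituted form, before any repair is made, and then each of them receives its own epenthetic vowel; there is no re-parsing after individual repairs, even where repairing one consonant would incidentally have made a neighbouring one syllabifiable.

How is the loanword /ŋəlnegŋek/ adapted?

Substitution: /ŋ/ → /ʃ/, /l/ → /ʔ/, /n/ → /d/, giving /ʃəʔdegʃek/.
Syllabifying with onset maximization leaves /ʔ/, /g/, /k/ stranded (no codas are permitted; onsets are limited to one consonant).
Each unlicensed consonant becomes the onset of a new syllable: /ʔ/ → /ʔi/, /g/ → /gi/, /k/ → /ki/.

ʃəʔidegiʃeki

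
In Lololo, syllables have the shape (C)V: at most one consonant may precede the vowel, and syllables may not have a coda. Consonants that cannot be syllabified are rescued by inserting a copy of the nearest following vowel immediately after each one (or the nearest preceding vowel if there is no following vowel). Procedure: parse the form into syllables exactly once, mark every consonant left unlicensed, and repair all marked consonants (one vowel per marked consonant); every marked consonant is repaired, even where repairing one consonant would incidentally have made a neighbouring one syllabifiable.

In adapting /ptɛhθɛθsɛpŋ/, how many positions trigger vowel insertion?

5

The unsyllabifiable consonants are /p/, /h/, /θ/, /p/, /ŋ/; each receives one epenthetic vowel.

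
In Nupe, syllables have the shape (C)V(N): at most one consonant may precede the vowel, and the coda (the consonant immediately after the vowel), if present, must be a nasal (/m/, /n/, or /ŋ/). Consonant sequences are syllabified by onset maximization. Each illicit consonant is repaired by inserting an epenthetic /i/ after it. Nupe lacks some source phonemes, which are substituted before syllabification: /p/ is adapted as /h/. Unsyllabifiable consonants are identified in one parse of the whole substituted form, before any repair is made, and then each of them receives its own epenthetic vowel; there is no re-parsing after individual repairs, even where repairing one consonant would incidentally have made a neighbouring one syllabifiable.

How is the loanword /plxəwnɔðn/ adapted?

hilixəwinɔðini

Substitution: /p/ → /h/, giving /hlxəwnɔðn/.
The consonants /h/, /l/, /w/, /ð/, /n/ cannot be parsed into a legal (C)V(N) syllable (only a nasal (/m/, /n/, or /ŋ/) is licensed in coda position; onsets are limited to one consonant).
Each unlicensed consonant becomes the onset of a new syllable: /h/ → /hi/, /l/ → /li/, /w/ → /wi/, /ð/ → /ði/, /n/ → /ni/.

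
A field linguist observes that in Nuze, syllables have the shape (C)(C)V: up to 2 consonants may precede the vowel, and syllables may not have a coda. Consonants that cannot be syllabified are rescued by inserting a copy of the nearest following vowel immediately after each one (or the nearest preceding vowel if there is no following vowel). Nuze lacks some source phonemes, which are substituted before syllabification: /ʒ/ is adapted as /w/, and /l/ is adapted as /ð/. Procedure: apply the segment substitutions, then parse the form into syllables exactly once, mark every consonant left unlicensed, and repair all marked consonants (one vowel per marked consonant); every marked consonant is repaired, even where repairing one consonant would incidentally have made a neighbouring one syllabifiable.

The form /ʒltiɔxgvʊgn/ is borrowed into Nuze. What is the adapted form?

wiðtiɔxʊgvʊgʊnʊ

Substitution: /ʒ/ → /w/, /l/ → /ð/, giving /wðtiɔxgvʊgn/.
The consonants /w/, /x/, /g/, /n/ cannot be parsed into a legal (C)(C)V syllable (no codas are permitted; onsets may contain at most 2 consonants).
Each unlicensed consonant becomes the onset of a new syllable: /w/ → /wi/, /x/ → /xʊ/, /g/ → /gʊ/, /n/ → /nʊ/.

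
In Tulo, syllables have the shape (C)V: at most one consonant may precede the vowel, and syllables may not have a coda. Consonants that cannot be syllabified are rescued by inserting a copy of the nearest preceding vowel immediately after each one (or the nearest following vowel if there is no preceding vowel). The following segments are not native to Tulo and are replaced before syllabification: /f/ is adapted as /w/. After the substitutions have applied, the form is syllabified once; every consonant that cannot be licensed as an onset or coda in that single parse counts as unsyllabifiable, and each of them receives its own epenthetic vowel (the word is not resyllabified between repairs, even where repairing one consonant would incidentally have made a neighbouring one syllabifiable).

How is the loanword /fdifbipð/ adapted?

widiwibipiði

Substitution: /f/ → /w/, giving /wdiwbipð/.
Syllabifying with onset maximization leaves /w/, /w/, /p/, /ð/ stranded (no codas are permitted; onsets are limited to one consonant).
Inserting the epenthetic vowel yields /w/ → /wi/, /w/ → /wi/, /p/ → /pi/, /ð/ → /ði/.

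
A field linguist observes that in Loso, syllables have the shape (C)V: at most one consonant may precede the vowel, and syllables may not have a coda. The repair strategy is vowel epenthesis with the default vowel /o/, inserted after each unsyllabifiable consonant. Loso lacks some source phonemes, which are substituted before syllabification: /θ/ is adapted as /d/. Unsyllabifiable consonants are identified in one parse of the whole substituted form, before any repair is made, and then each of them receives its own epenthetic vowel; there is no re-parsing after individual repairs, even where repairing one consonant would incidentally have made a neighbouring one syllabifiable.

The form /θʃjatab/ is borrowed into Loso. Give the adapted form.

doʃojatabo

Substitution: /θ/ → /d/, giving /dʃjatab/.
The consonants /d/, /ʃ/, /b/ cannot be parsed into a legal (C)V syllable (no codas are permitted; onsets are limited to one consonant).
Epenthesis after each stranded consonant: /d/ → /do/, /ʃ/ → /ʃo/, /b/ → /bo/.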